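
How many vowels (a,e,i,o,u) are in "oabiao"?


Input: oabiao
Checking each character:
  'o' at position 0: vowel (running total: 1)
  'a' at position 1: vowel (running total: 2)
  'b' at position 2: consonant
  'i' at position 3: vowel (running total: 3)
  'a' at position 4: vowel (running total: 4)
  'o' at position 5: vowel (running total: 5)
Total vowels: 5

5


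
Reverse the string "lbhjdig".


Input: lbhjdig
Reading characters right to left:
  Position 6: 'g'
  Position 5: 'i'
  Position 4: 'd'
  Position 3: 'j'
  Position 2: 'h'
  Position 1: 'b'
  Position 0: 'l'
Reversed: gidjhbl

gidjhbl


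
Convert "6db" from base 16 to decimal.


Input: "6db" in base 16
Positional expansion:
  Digit '6' (value 6) x 16^2 = 1536
  Digit 'd' (value 13) x 16^1 = 208
  Digit 'b' (value 11) x 16^0 = 11
Sum = 1755

1755


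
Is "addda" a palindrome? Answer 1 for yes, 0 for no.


Input: addda
Reversed: addda
  Compare pos 0 ('a') with pos 4 ('a'): match
  Compare pos 1 ('d') with pos 3 ('d'): match
Result: palindrome

1


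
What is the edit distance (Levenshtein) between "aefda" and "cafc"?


Computing edit distance: "aefda" -> "cafc"
DP table:
           c    a    f    c
      0    1    2    3    4
  a   1    1    1    2    3
  e   2    2    2    2    3
  f   3    3    3    2    3
  d   4    4    4    3    3
  a   5    5    4    4    4
Edit distance = dp[5][4] = 4

4


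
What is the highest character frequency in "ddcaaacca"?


Input: ddcaaacca
Character counts:
  'a': 4
  'c': 3
  'd': 2
Maximum frequency: 4

4


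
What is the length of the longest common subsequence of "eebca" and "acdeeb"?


LCS of "eebca" and "acdeeb"
DP table:
           a    c    d    e    e    b
      0    0    0    0    0    0    0
  e   0    0    0    0    1    1    1
  e   0    0    0    0    1    2    2
  b   0    0    0    0    1    2    3
  c   0    0    1    1    1    2    3
  a   0    1    1    1    1    2    3
LCS length = dp[5][6] = 3

3


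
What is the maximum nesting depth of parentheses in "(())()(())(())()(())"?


Input: "(())()(())(())()(())"
Tracking depth:
  Position 0 '(': depth becomes 1
  Position 1 '(': depth becomes 2
  Position 2 ')': depth becomes 1
  Position 3 ')': depth becomes 0
  Position 4 '(': depth becomes 1
  Position 5 ')': depth becomes 0
  Position 6 '(': depth becomes 1
  Position 7 '(': depth becomes 2
  Position 8 ')': depth becomes 1
  Position 9 ')': depth becomes 0
  Position 10 '(': depth becomes 1
  Position 11 '(': depth becomes 2
  Position 12 ')': depth becomes 1
  Position 13 ')': depth becomes 0
  Position 14 '(': depth becomes 1
  Position 15 ')': depth becomes 0
  Position 16 '(': depth becomes 1
  Position 17 '(': depth becomes 2
  Position 18 ')': depth becomes 1
  Position 19 ')': depth becomes 0
Maximum depth reached: 2

2


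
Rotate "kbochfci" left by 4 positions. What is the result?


Input: "kbochfci", rotate left by 4
First 4 characters: "kboc"
Remaining characters: "hfci"
Concatenate remaining + first: "hfci" + "kboc" = "hfcikboc"

hfcikboc


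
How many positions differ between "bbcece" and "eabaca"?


Comparing "bbcece" and "eabaca" position by position:
  Position 0: 'b' vs 'e' => DIFFER
  Position 1: 'b' vs 'a' => DIFFER
  Position 2: 'c' vs 'b' => DIFFER
  Position 3: 'e' vs 'a' => DIFFER
  Position 4: 'c' vs 'c' => same
  Position 5: 'e' vs 'a' => DIFFER
Positions that differ: 5

5


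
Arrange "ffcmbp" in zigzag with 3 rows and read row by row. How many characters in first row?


Zigzag "ffcmbp" into 3 rows:
Placing characters:
  'f' => row 0
  'f' => row 1
  'c' => row 2
  'm' => row 1
  'b' => row 0
  'p' => row 1
Rows:
  Row 0: "fb"
  Row 1: "fmp"
  Row 2: "c"
First row length: 2

2


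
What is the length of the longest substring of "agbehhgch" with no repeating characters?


Input: "agbehhgch"
Sliding window (track last position of each char):
  Position 0 ('a'): window [0,0] length 1 -- new best
  Position 1 ('g'): window [0,1] length 2 -- new best
  Position 2 ('b'): window [0,2] length 3 -- new best
  Position 3 ('e'): window [0,3] length 4 -- new best
  Position 4 ('h'): window [0,4] length 5 -- new best
  Position 5 ('h'): repeat (last at 4), move window start to 5
  Position 5 ('h'): window [5,5] length 1
  Position 6 ('g'): window [5,6] length 2
  Position 7 ('c'): window [5,7] length 3
  Position 8 ('h'): repeat (last at 5), move window start to 6
  Position 8 ('h'): window [6,8] length 3
Longest substring with no repeats: "agbeh" with length 5

5


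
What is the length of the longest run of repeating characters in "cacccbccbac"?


Input: "cacccbccbac"
Scanning for longest run:
  Position 1 ('a'): new char, reset run to 1
  Position 2 ('c'): new char, reset run to 1
  Position 3 ('c'): continues run of 'c', length=2
  Position 4 ('c'): continues run of 'c', length=3
  Position 5 ('b'): new char, reset run to 1
  Position 6 ('c'): new char, reset run to 1
  Position 7 ('c'): continues run of 'c', length=2
  Position 8 ('b'): new char, reset run to 1
  Position 9 ('a'): new char, reset run to 1
  Position 10 ('c'): new char, reset run to 1
Longest run: 'c' with length 3

3


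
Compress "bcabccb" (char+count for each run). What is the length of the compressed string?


Input: bcabccb
Runs:
  'b' x 1 => "b1"
  'c' x 1 => "c1"
  'a' x 1 => "a1"
  'b' x 1 => "b1"
  'c' x 2 => "c2"
  'b' x 1 => "b1"
Compressed: "b1c1a1b1c2b1"
Compressed length: 12

12


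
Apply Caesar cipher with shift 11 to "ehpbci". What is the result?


Caesar cipher: shift "ehpbci" by 11
  'e' (pos 4) + 11 = pos 15 = 'p'
  'h' (pos 7) + 11 = pos 18 = 's'
  'p' (pos 15) + 11 = pos 0 = 'a'
  'b' (pos 1) + 11 = pos 12 = 'm'
  'c' (pos 2) + 11 = pos 13 = 'n'
  'i' (pos 8) + 11 = pos 19 = 't'
Result: psamnt

psamnt


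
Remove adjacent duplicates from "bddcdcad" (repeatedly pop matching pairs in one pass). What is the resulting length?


Input: bddcdcad
Stack-based adjacent duplicate removal:
  Read 'b': push. Stack: b
  Read 'd': push. Stack: bd
  Read 'd': matches stack top 'd' => pop. Stack: b
  Read 'c': push. Stack: bc
  Read 'd': push. Stack: bcd
  Read 'c': push. Stack: bcdc
  Read 'a': push. Stack: bcdca
  Read 'd': push. Stack: bcdcad
Final stack: "bcdcad" (length 6)

6


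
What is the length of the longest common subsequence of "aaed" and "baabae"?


LCS of "aaed" and "baabae"
DP table:
           b    a    a    b    a    e
      0    0    0    0    0    0    0
  a   0    0    1    1    1    1    1
  a   0    0    1    2    2    2    2
  e   0    0    1    2    2    2    3
  d   0    0    1    2    2    2    3
LCS length = dp[4][6] = 3

3


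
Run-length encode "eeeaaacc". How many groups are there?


Input: eeeaaacc
Scanning for consecutive runs:
  Group 1: 'e' x 3 (positions 0-2)
  Group 2: 'a' x 3 (positions 3-5)
  Group 3: 'c' x 2 (positions 6-7)
Total groups: 3

3


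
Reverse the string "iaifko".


Input: iaifko
Reading characters right to left:
  Position 5: 'o'
  Position 4: 'k'
  Position 3: 'f'
  Position 2: 'i'
  Position 1: 'a'
  Position 0: 'i'
Reversed: okfiai

okfiai


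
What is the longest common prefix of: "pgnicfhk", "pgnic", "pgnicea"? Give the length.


Words: pgnicfhk, pgnic, pgnicea
  Position 0: all 'p' => match
  Position 1: all 'g' => match
  Position 2: all 'n' => match
  Position 3: all 'i' => match
  Position 4: all 'c' => match
LCP = "pgnic" (length 5)

5


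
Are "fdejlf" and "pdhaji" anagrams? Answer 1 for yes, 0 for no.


Strings: "fdejlf", "pdhaji"
Sorted first:  deffjl
Sorted second: adhijp
Differ at position 0: 'd' vs 'a' => not anagrams

0


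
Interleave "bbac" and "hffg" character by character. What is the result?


Interleaving "bbac" and "hffg":
  Position 0: 'b' from first, 'h' from second => "bh"
  Position 1: 'b' from first, 'f' from second => "bf"
  Position 2: 'a' from first, 'f' from second => "af"
  Position 3: 'c' from first, 'g' from second => "cg"
Result: bhbfafcg

bhbfafcg


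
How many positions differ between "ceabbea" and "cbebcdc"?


Comparing "ceabbea" and "cbebcdc" position by position:
  Position 0: 'c' vs 'c' => same
  Position 1: 'e' vs 'b' => DIFFER
  Position 2: 'a' vs 'e' => DIFFER
  Position 3: 'b' vs 'b' => same
  Position 4: 'b' vs 'c' => DIFFER
  Position 5: 'e' vs 'd' => DIFFER
  Position 6: 'a' vs 'c' => DIFFER
Positions that differ: 5

5


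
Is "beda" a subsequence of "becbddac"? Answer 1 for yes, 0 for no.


Check if "beda" is a subsequence of "becbddac"
Greedy scan:
  Position 0 ('b'): matches sub[0] = 'b'
  Position 1 ('e'): matches sub[1] = 'e'
  Position 2 ('c'): no match needed
  Position 3 ('b'): no match needed
  Position 4 ('d'): matches sub[2] = 'd'
  Position 5 ('d'): no match needed
  Position 6 ('a'): matches sub[3] = 'a'
  Position 7 ('c'): no match needed
All 4 characters matched => is a subsequence

1


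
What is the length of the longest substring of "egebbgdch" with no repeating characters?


Input: "egebbgdch"
Sliding window (track last position of each char):
  Position 0 ('e'): window [0,0] length 1 -- new best
  Position 1 ('g'): window [0,1] length 2 -- new best
  Position 2 ('e'): repeat (last at 0), move window start to 1
  Position 2 ('e'): window [1,2] length 2
  Position 3 ('b'): window [1,3] length 3 -- new best
  Position 4 ('b'): repeat (last at 3), move window start to 4
  Position 4 ('b'): window [4,4] length 1
  Position 5 ('g'): window [4,5] length 2
  Position 6 ('d'): window [4,6] length 3
  Position 7 ('c'): window [4,7] length 4 -- new best
  Position 8 ('h'): window [4,8] length 5 -- new best
Longest substring with no repeats: "bgdch" with length 5

5


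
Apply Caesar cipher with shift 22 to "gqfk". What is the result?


Caesar cipher: shift "gqfk" by 22
  'g' (pos 6) + 22 = pos 2 = 'c'
  'q' (pos 16) + 22 = pos 12 = 'm'
  'f' (pos 5) + 22 = pos 1 = 'b'
  'k' (pos 10) + 22 = pos 6 = 'g'
Result: cmbg

cmbg


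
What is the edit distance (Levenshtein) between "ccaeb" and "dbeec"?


Computing edit distance: "ccaeb" -> "dbeec"
DP table:
           d    b    e    e    c
      0    1    2    3    4    5
  c   1    1    2    3    4    4
  c   2    2    2    3    4    4
  a   3    3    3    3    4    5
  e   4    4    4    3    3    4
  b   5    5    4    4    4    4
Edit distance = dp[5][5] = 4

4


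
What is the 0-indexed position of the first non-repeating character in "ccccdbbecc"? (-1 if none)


Input: ccccdbbecc
Character frequencies:
  'b': 2
  'c': 6
  'd': 1
  'e': 1
Scanning left to right for freq == 1:
  Position 0 ('c'): freq=6, skip
  Position 1 ('c'): freq=6, skip
  Position 2 ('c'): freq=6, skip
  Position 3 ('c'): freq=6, skip
  Position 4 ('d'): unique! => answer = 4

4


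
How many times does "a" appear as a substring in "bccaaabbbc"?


Searching for "a" in "bccaaabbbc"
Scanning each position:
  Position 0: "b" => no
  Position 1: "c" => no
  Position 2: "c" => no
  Position 3: "a" => MATCH
  Position 4: "a" => MATCH
  Position 5: "a" => MATCH
  Position 6: "b" => no
  Position 7: "b" => no
  Position 8: "b" => no
  Position 9: "c" => no
Total occurrences: 3

3


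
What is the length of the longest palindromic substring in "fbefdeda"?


Input: "fbefdeda"
Checking substrings for palindromes:
  [4:7] "ded" (len 3) => palindrome
Longest palindromic substring: "ded" with length 3

3


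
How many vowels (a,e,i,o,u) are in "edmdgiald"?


Input: edmdgiald
Checking each character:
  'e' at position 0: vowel (running total: 1)
  'd' at position 1: consonant
  'm' at position 2: consonant
  'd' at position 3: consonant
  'g' at position 4: consonant
  'i' at position 5: vowel (running total: 2)
  'a' at position 6: vowel (running total: 3)
  'l' at position 7: consonant
  'd' at position 8: consonant
Total vowels: 3

3


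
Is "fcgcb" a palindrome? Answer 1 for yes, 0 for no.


Input: fcgcb
Reversed: bcgcf
  Compare pos 0 ('f') with pos 4 ('b'): MISMATCH
  Compare pos 1 ('c') with pos 3 ('c'): match
Result: not a palindrome

0


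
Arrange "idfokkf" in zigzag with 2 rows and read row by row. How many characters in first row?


Zigzag "idfokkf" into 2 rows:
Placing characters:
  'i' => row 0
  'd' => row 1
  'f' => row 0
  'o' => row 1
  'k' => row 0
  'k' => row 1
  'f' => row 0
Rows:
  Row 0: "ifkf"
  Row 1: "dok"
First row length: 4

4


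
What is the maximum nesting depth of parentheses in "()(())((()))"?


Input: "()(())((()))"
Tracking depth:
  Position 0 '(': depth becomes 1
  Position 1 ')': depth becomes 0
  Position 2 '(': depth becomes 1
  Position 3 '(': depth becomes 2
  Position 4 ')': depth becomes 1
  Position 5 ')': depth becomes 0
  Position 6 '(': depth becomes 1
  Position 7 '(': depth becomes 2
  Position 8 '(': depth becomes 3
  Position 9 ')': depth becomes 2
  Position 10 ')': depth becomes 1
  Position 11 ')': depth becomes 0
Maximum depth reached: 3

3


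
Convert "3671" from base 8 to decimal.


Input: "3671" in base 8
Positional expansion:
  Digit '3' (value 3) x 8^3 = 1536
  Digit '6' (value 6) x 8^2 = 384
  Digit '7' (value 7) x 8^1 = 56
  Digit '1' (value 1) x 8^0 = 1
Sum = 1977

1977


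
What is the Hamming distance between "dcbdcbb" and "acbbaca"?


Comparing "dcbdcbb" and "acbbaca" position by position:
  Position 0: 'd' vs 'a' => differ
  Position 1: 'c' vs 'c' => same
  Position 2: 'b' vs 'b' => same
  Position 3: 'd' vs 'b' => differ
  Position 4: 'c' vs 'a' => differ
  Position 5: 'b' vs 'c' => differ
  Position 6: 'b' vs 'a' => differ
Total differences (Hamming distance): 5

5


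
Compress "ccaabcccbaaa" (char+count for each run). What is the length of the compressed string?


Input: ccaabcccbaaa
Runs:
  'c' x 2 => "c2"
  'a' x 2 => "a2"
  'b' x 1 => "b1"
  'c' x 3 => "c3"
  'b' x 1 => "b1"
  'a' x 3 => "a3"
Compressed: "c2a2b1c3b1a3"
Compressed length: 12

12


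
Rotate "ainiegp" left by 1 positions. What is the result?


Input: "ainiegp", rotate left by 1
First 1 characters: "a"
Remaining characters: "iniegp"
Concatenate remaining + first: "iniegp" + "a" = "iniegpa"

iniegpa


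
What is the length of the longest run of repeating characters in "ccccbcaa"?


Input: "ccccbcaa"
Scanning for longest run:
  Position 1 ('c'): continues run of 'c', length=2
  Position 2 ('c'): continues run of 'c', length=3
  Position 3 ('c'): continues run of 'c', length=4
  Position 4 ('b'): new char, reset run to 1
  Position 5 ('c'): new char, reset run to 1
  Position 6 ('a'): new char, reset run to 1
  Position 7 ('a'): continues run of 'a', length=2
Longest run: 'c' with length 4

4


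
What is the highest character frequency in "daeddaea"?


Input: daeddaea
Character counts:
  'a': 3
  'd': 3
  'e': 2
Maximum frequency: 3

3


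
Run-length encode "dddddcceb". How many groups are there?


Input: dddddcceb
Scanning for consecutive runs:
  Group 1: 'd' x 5 (positions 0-4)
  Group 2: 'c' x 2 (positions 5-6)
  Group 3: 'e' x 1 (positions 7-7)
  Group 4: 'b' x 1 (positions 8-8)
Total groups: 4

4


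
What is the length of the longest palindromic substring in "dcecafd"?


Input: "dcecafd"
Checking substrings for palindromes:
  [1:4] "cec" (len 3) => palindrome
Longest palindromic substring: "cec" with length 3

3


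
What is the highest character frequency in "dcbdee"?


Input: dcbdee
Character counts:
  'b': 1
  'c': 1
  'd': 2
  'e': 2
Maximum frequency: 2

2


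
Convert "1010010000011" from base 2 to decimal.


Input: "1010010000011" in base 2
Positional expansion:
  Digit '1' (value 1) x 2^12 = 4096
  Digit '0' (value 0) x 2^11 = 0
  Digit '1' (value 1) x 2^10 = 1024
  Digit '0' (value 0) x 2^9 = 0
  Digit '0' (value 0) x 2^8 = 0
  Digit '1' (value 1) x 2^7 = 128
  Digit '0' (value 0) x 2^6 = 0
  Digit '0' (value 0) x 2^5 = 0
  Digit '0' (value 0) x 2^4 = 0
  Digit '0' (value 0) x 2^3 = 0
  Digit '0' (value 0) x 2^2 = 0
  Digit '1' (value 1) x 2^1 = 2
  Digit '1' (value 1) x 2^0 = 1
Sum = 5251

5251


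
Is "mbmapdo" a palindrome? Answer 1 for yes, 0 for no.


Input: mbmapdo
Reversed: odpambm
  Compare pos 0 ('m') with pos 6 ('o'): MISMATCH
  Compare pos 1 ('b') with pos 5 ('d'): MISMATCH
  Compare pos 2 ('m') with pos 4 ('p'): MISMATCH
Result: not a palindrome

0


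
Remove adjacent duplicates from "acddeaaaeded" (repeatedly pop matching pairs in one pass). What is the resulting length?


Input: acddeaaaeded
Stack-based adjacent duplicate removal:
  Read 'a': push. Stack: a
  Read 'c': push. Stack: ac
  Read 'd': push. Stack: acd
  Read 'd': matches stack top 'd' => pop. Stack: ac
  Read 'e': push. Stack: ace
  Read 'a': push. Stack: acea
  Read 'a': matches stack top 'a' => pop. Stack: ace
  Read 'a': push. Stack: acea
  Read 'e': push. Stack: aceae
  Read 'd': push. Stack: aceaed
  Read 'e': push. Stack: aceaede
  Read 'd': push. Stack: aceaeded
Final stack: "aceaeded" (length 8)

8


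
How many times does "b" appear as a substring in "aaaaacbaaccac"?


Searching for "b" in "aaaaacbaaccac"
Scanning each position:
  Position 0: "a" => no
  Position 1: "a" => no
  Position 2: "a" => no
  Position 3: "a" => no
  Position 4: "a" => no
  Position 5: "c" => no
  Position 6: "b" => MATCH
  Position 7: "a" => no
  Position 8: "a" => no
  Position 9: "c" => no
  Position 10: "c" => no
  Position 11: "a" => no
  Position 12: "c" => no
Total occurrences: 1

1


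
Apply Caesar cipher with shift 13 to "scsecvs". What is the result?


Caesar cipher: shift "scsecvs" by 13
  's' (pos 18) + 13 = pos 5 = 'f'
  'c' (pos 2) + 13 = pos 15 = 'p'
  's' (pos 18) + 13 = pos 5 = 'f'
  'e' (pos 4) + 13 = pos 17 = 'r'
  'c' (pos 2) + 13 = pos 15 = 'p'
  'v' (pos 21) + 13 = pos 8 = 'i'
  's' (pos 18) + 13 = pos 5 = 'f'
Result: fpfrpif

fpfrpif


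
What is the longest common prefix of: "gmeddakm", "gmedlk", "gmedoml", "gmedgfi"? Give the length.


Words: gmeddakm, gmedlk, gmedoml, gmedgfi
  Position 0: all 'g' => match
  Position 1: all 'm' => match
  Position 2: all 'e' => match
  Position 3: all 'd' => match
  Position 4: ('d', 'l', 'o', 'g') => mismatch, stop
LCP = "gmed" (length 4)

4


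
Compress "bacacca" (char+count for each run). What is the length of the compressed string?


Input: bacacca
Runs:
  'b' x 1 => "b1"
  'a' x 1 => "a1"
  'c' x 1 => "c1"
  'a' x 1 => "a1"
  'c' x 2 => "c2"
  'a' x 1 => "a1"
Compressed: "b1a1c1a1c2a1"
Compressed length: 12

12


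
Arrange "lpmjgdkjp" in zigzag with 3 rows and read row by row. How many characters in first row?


Zigzag "lpmjgdkjp" into 3 rows:
Placing characters:
  'l' => row 0
  'p' => row 1
  'm' => row 2
  'j' => row 1
  'g' => row 0
  'd' => row 1
  'k' => row 2
  'j' => row 1
  'p' => row 0
Rows:
  Row 0: "lgp"
  Row 1: "pjdj"
  Row 2: "mk"
First row length: 3

3


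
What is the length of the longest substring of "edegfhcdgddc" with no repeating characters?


Input: "edegfhcdgddc"
Sliding window (track last position of each char):
  Position 0 ('e'): window [0,0] length 1 -- new best
  Position 1 ('d'): window [0,1] length 2 -- new best
  Position 2 ('e'): repeat (last at 0), move window start to 1
  Position 2 ('e'): window [1,2] length 2
  Position 3 ('g'): window [1,3] length 3 -- new best
  Position 4 ('f'): window [1,4] length 4 -- new best
  Position 5 ('h'): window [1,5] length 5 -- new best
  Position 6 ('c'): window [1,6] length 6 -- new best
  Position 7 ('d'): repeat (last at 1), move window start to 2
  Position 7 ('d'): window [2,7] length 6
  Position 8 ('g'): repeat (last at 3), move window start to 4
  Position 8 ('g'): window [4,8] length 5
  Position 9 ('d'): repeat (last at 7), move window start to 8
  Position 9 ('d'): window [8,9] length 2
  Position 10 ('d'): repeat (last at 9), move window start to 10
  Position 10 ('d'): window [10,10] length 1
  Position 11 ('c'): window [10,11] length 2
Longest substring with no repeats: "degfhc" with length 6

6


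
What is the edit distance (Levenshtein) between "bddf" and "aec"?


Computing edit distance: "bddf" -> "aec"
DP table:
           a    e    c
      0    1    2    3
  b   1    1    2    3
  d   2    2    2    3
  d   3    3    3    3
  f   4    4    4    4
Edit distance = dp[4][3] = 4

4


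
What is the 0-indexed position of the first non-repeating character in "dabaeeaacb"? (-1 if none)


Input: dabaeeaacb
Character frequencies:
  'a': 4
  'b': 2
  'c': 1
  'd': 1
  'e': 2
Scanning left to right for freq == 1:
  Position 0 ('d'): unique! => answer = 0

0


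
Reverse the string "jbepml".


Input: jbepml
Reading characters right to left:
  Position 5: 'l'
  Position 4: 'm'
  Position 3: 'p'
  Position 2: 'e'
  Position 1: 'b'
  Position 0: 'j'
Reversed: lmpebj

lmpebj


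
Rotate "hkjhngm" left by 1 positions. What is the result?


Input: "hkjhngm", rotate left by 1
First 1 characters: "h"
Remaining characters: "kjhngm"
Concatenate remaining + first: "kjhngm" + "h" = "kjhngmh"

kjhngmh


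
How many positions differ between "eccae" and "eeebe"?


Comparing "eccae" and "eeebe" position by position:
  Position 0: 'e' vs 'e' => same
  Position 1: 'c' vs 'e' => DIFFER
  Position 2: 'c' vs 'e' => DIFFER
  Position 3: 'a' vs 'b' => DIFFER
  Position 4: 'e' vs 'e' => same
Positions that differ: 3

3


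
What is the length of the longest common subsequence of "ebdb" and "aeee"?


LCS of "ebdb" and "aeee"
DP table:
           a    e    e    e
      0    0    0    0    0
  e   0    0    1    1    1
  b   0    0    1    1    1
  d   0    0    1    1    1
  b   0    0    1    1    1
LCS length = dp[4][4] = 1

1


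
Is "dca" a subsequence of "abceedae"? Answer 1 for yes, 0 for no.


Check if "dca" is a subsequence of "abceedae"
Greedy scan:
  Position 0 ('a'): no match needed
  Position 1 ('b'): no match needed
  Position 2 ('c'): no match needed
  Position 3 ('e'): no match needed
  Position 4 ('e'): no match needed
  Position 5 ('d'): matches sub[0] = 'd'
  Position 6 ('a'): no match needed
  Position 7 ('e'): no match needed
Only matched 1/3 characters => not a subsequence

0


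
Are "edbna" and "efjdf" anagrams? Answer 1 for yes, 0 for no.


Strings: "edbna", "efjdf"
Sorted first:  abden
Sorted second: deffj
Differ at position 0: 'a' vs 'd' => not anagrams

0


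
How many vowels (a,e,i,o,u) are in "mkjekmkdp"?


Input: mkjekmkdp
Checking each character:
  'm' at position 0: consonant
  'k' at position 1: consonant
  'j' at position 2: consonant
  'e' at position 3: vowel (running total: 1)
  'k' at position 4: consonant
  'm' at position 5: consonant
  'k' at position 6: consonant
  'd' at position 7: consonant
  'p' at position 8: consonant
Total vowels: 1

1


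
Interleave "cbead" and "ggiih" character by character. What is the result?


Interleaving "cbead" and "ggiih":
  Position 0: 'c' from first, 'g' from second => "cg"
  Position 1: 'b' from first, 'g' from second => "bg"
  Position 2: 'e' from first, 'i' from second => "ei"
  Position 3: 'a' from first, 'i' from second => "ai"
  Position 4: 'd' from first, 'h' from second => "dh"
Result: cgbgeiaidh

cgbgeiaidh


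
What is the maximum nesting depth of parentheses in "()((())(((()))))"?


Input: "()((())(((()))))"
Tracking depth:
  Position 0 '(': depth becomes 1
  Position 1 ')': depth becomes 0
  Position 2 '(': depth becomes 1
  Position 3 '(': depth becomes 2
  Position 4 '(': depth becomes 3
  Position 5 ')': depth becomes 2
  Position 6 ')': depth becomes 1
  Position 7 '(': depth becomes 2
  Position 8 '(': depth becomes 3
  Position 9 '(': depth becomes 4
  Position 10 '(': depth becomes 5
  Position 11 ')': depth becomes 4
  Position 12 ')': depth becomes 3
  Position 13 ')': depth becomes 2
  Position 14 ')': depth becomes 1
  Position 15 ')': depth becomes 0
Maximum depth reached: 5

5


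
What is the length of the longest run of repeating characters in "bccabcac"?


Input: "bccabcac"
Scanning for longest run:
  Position 1 ('c'): new char, reset run to 1
  Position 2 ('c'): continues run of 'c', length=2
  Position 3 ('a'): new char, reset run to 1
  Position 4 ('b'): new char, reset run to 1
  Position 5 ('c'): new char, reset run to 1
  Position 6 ('a'): new char, reset run to 1
  Position 7 ('c'): new char, reset run to 1
Longest run: 'c' with length 2

2


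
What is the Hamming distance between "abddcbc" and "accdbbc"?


Comparing "abddcbc" and "accdbbc" position by position:
  Position 0: 'a' vs 'a' => same
  Position 1: 'b' vs 'c' => differ
  Position 2: 'd' vs 'c' => differ
  Position 3: 'd' vs 'd' => same
  Position 4: 'c' vs 'b' => differ
  Position 5: 'b' vs 'b' => same
  Position 6: 'c' vs 'c' => same
Total differences (Hamming distance): 3

3


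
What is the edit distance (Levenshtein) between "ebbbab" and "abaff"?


Computing edit distance: "ebbbab" -> "abaff"
DP table:
           a    b    a    f    f
      0    1    2    3    4    5
  e   1    1    2    3    4    5
  b   2    2    1    2    3    4
  b   3    3    2    2    3    4
  b   4    4    3    3    3    4
  a   5    4    4    3    4    4
  b   6    5    4    4    4    5
Edit distance = dp[6][5] = 5

5


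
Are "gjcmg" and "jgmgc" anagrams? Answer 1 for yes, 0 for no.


Strings: "gjcmg", "jgmgc"
Sorted first:  cggjm
Sorted second: cggjm
Sorted forms match => anagrams

1


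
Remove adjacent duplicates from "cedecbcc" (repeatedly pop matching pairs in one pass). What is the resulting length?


Input: cedecbcc
Stack-based adjacent duplicate removal:
  Read 'c': push. Stack: c
  Read 'e': push. Stack: ce
  Read 'd': push. Stack: ced
  Read 'e': push. Stack: cede
  Read 'c': push. Stack: cedec
  Read 'b': push. Stack: cedecb
  Read 'c': push. Stack: cedecbc
  Read 'c': matches stack top 'c' => pop. Stack: cedecb
Final stack: "cedecb" (length 6)

6


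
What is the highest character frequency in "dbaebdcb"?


Input: dbaebdcb
Character counts:
  'a': 1
  'b': 3
  'c': 1
  'd': 2
  'e': 1
Maximum frequency: 3

3


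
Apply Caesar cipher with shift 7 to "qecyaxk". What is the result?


Caesar cipher: shift "qecyaxk" by 7
  'q' (pos 16) + 7 = pos 23 = 'x'
  'e' (pos 4) + 7 = pos 11 = 'l'
  'c' (pos 2) + 7 = pos 9 = 'j'
  'y' (pos 24) + 7 = pos 5 = 'f'
  'a' (pos 0) + 7 = pos 7 = 'h'
  'x' (pos 23) + 7 = pos 4 = 'e'
  'k' (pos 10) + 7 = pos 17 = 'r'
Result: xljfher

xljfher


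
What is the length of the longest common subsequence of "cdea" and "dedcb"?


LCS of "cdea" and "dedcb"
DP table:
           d    e    d    c    b
      0    0    0    0    0    0
  c   0    0    0    0    1    1
  d   0    1    1    1    1    1
  e   0    1    2    2    2    2
  a   0    1    2    2    2    2
LCS length = dp[4][5] = 2

2


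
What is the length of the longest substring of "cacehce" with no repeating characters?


Input: "cacehce"
Sliding window (track last position of each char):
  Position 0 ('c'): window [0,0] length 1 -- new best
  Position 1 ('a'): window [0,1] length 2 -- new best
  Position 2 ('c'): repeat (last at 0), move window start to 1
  Position 2 ('c'): window [1,2] length 2
  Position 3 ('e'): window [1,3] length 3 -- new best
  Position 4 ('h'): window [1,4] length 4 -- new best
  Position 5 ('c'): repeat (last at 2), move window start to 3
  Position 5 ('c'): window [3,5] length 3
  Position 6 ('e'): repeat (last at 3), move window start to 4
  Position 6 ('e'): window [4,6] length 3
Longest substring with no repeats: "aceh" with length 4

4


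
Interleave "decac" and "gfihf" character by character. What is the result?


Interleaving "decac" and "gfihf":
  Position 0: 'd' from first, 'g' from second => "dg"
  Position 1: 'e' from first, 'f' from second => "ef"
  Position 2: 'c' from first, 'i' from second => "ci"
  Position 3: 'a' from first, 'h' from second => "ah"
  Position 4: 'c' from first, 'f' from second => "cf"
Result: dgefciahcf

dgefciahcf


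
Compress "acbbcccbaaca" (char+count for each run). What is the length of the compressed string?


Input: acbbcccbaaca
Runs:
  'a' x 1 => "a1"
  'c' x 1 => "c1"
  'b' x 2 => "b2"
  'c' x 3 => "c3"
  'b' x 1 => "b1"
  'a' x 2 => "a2"
  'c' x 1 => "c1"
  'a' x 1 => "a1"
Compressed: "a1c1b2c3b1a2c1a1"
Compressed length: 16

16


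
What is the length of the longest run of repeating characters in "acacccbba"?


Input: "acacccbba"
Scanning for longest run:
  Position 1 ('c'): new char, reset run to 1
  Position 2 ('a'): new char, reset run to 1
  Position 3 ('c'): new char, reset run to 1
  Position 4 ('c'): continues run of 'c', length=2
  Position 5 ('c'): continues run of 'c', length=3
  Position 6 ('b'): new char, reset run to 1
  Position 7 ('b'): continues run of 'b', length=2
  Position 8 ('a'): new char, reset run to 1
Longest run: 'c' with length 3

3


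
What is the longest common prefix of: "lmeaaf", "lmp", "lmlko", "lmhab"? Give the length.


Words: lmeaaf, lmp, lmlko, lmhab
  Position 0: all 'l' => match
  Position 1: all 'm' => match
  Position 2: ('e', 'p', 'l', 'h') => mismatch, stop
LCP = "lm" (length 2)

2


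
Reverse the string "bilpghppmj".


Input: bilpghppmj
Reading characters right to left:
  Position 9: 'j'
  Position 8: 'm'
  Position 7: 'p'
  Position 6: 'p'
  Position 5: 'h'
  Position 4: 'g'
  Position 3: 'p'
  Position 2: 'l'
  Position 1: 'i'
  Position 0: 'b'
Reversed: jmpphgplib

jmpphgplib


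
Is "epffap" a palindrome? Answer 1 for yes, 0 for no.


Input: epffap
Reversed: paffpe
  Compare pos 0 ('e') with pos 5 ('p'): MISMATCH
  Compare pos 1 ('p') with pos 4 ('a'): MISMATCH
  Compare pos 2 ('f') with pos 3 ('f'): match
Result: not a palindrome

0


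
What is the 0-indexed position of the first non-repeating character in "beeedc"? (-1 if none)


Input: beeedc
Character frequencies:
  'b': 1
  'c': 1
  'd': 1
  'e': 3
Scanning left to right for freq == 1:
  Position 0 ('b'): unique! => answer = 0

0


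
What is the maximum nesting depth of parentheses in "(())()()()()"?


Input: "(())()()()()"
Tracking depth:
  Position 0 '(': depth becomes 1
  Position 1 '(': depth becomes 2
  Position 2 ')': depth becomes 1
  Position 3 ')': depth becomes 0
  Position 4 '(': depth becomes 1
  Position 5 ')': depth becomes 0
  Position 6 '(': depth becomes 1
  Position 7 ')': depth becomes 0
  Position 8 '(': depth becomes 1
  Position 9 ')': depth becomes 0
  Position 10 '(': depth becomes 1
  Position 11 ')': depth becomes 0
Maximum depth reached: 2

2


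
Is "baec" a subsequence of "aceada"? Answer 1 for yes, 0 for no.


Check if "baec" is a subsequence of "aceada"
Greedy scan:
  Position 0 ('a'): no match needed
  Position 1 ('c'): no match needed
  Position 2 ('e'): no match needed
  Position 3 ('a'): no match needed
  Position 4 ('d'): no match needed
  Position 5 ('a'): no match needed
Only matched 0/4 characters => not a subsequence

0


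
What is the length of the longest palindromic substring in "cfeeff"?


Input: "cfeeff"
Checking substrings for palindromes:
  [1:5] "feef" (len 4) => palindrome
  [2:4] "ee" (len 2) => palindrome
  [4:6] "ff" (len 2) => palindrome
Longest palindromic substring: "feef" with length 4

4


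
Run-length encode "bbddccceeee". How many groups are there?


Input: bbddccceeee
Scanning for consecutive runs:
  Group 1: 'b' x 2 (positions 0-1)
  Group 2: 'd' x 2 (positions 2-3)
  Group 3: 'c' x 3 (positions 4-6)
  Group 4: 'e' x 4 (positions 7-10)
Total groups: 4

4


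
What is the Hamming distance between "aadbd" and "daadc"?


Comparing "aadbd" and "daadc" position by position:
  Position 0: 'a' vs 'd' => differ
  Position 1: 'a' vs 'a' => same
  Position 2: 'd' vs 'a' => differ
  Position 3: 'b' vs 'd' => differ
  Position 4: 'd' vs 'c' => differ
Total differences (Hamming distance): 4

4


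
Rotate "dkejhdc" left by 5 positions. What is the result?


Input: "dkejhdc", rotate left by 5
First 5 characters: "dkejh"
Remaining characters: "dc"
Concatenate remaining + first: "dc" + "dkejh" = "dcdkejh"

dcdkejh


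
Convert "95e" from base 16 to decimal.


Input: "95e" in base 16
Positional expansion:
  Digit '9' (value 9) x 16^2 = 2304
  Digit '5' (value 5) x 16^1 = 80
  Digit 'e' (value 14) x 16^0 = 14
Sum = 2398

2398


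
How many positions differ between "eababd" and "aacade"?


Comparing "eababd" and "aacade" position by position:
  Position 0: 'e' vs 'a' => DIFFER
  Position 1: 'a' vs 'a' => same
  Position 2: 'b' vs 'c' => DIFFER
  Position 3: 'a' vs 'a' => same
  Position 4: 'b' vs 'd' => DIFFER
  Position 5: 'd' vs 'e' => DIFFER
Positions that differ: 4

4


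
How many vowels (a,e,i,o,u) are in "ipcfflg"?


Input: ipcfflg
Checking each character:
  'i' at position 0: vowel (running total: 1)
  'p' at position 1: consonant
  'c' at position 2: consonant
  'f' at position 3: consonant
  'f' at position 4: consonant
  'l' at position 5: consonant
  'g' at position 6: consonant
Total vowels: 1

1


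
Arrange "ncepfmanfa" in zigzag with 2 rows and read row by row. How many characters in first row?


Zigzag "ncepfmanfa" into 2 rows:
Placing characters:
  'n' => row 0
  'c' => row 1
  'e' => row 0
  'p' => row 1
  'f' => row 0
  'm' => row 1
  'a' => row 0
  'n' => row 1
  'f' => row 0
  'a' => row 1
Rows:
  Row 0: "nefaf"
  Row 1: "cpmna"
First row length: 5

5


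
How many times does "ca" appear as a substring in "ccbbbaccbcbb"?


Searching for "ca" in "ccbbbaccbcbb"
Scanning each position:
  Position 0: "cc" => no
  Position 1: "cb" => no
  Position 2: "bb" => no
  Position 3: "bb" => no
  Position 4: "ba" => no
  Position 5: "ac" => no
  Position 6: "cc" => no
  Position 7: "cb" => no
  Position 8: "bc" => no
  Position 9: "cb" => no
  Position 10: "bb" => no
Total occurrences: 0

0


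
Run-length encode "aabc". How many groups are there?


Input: aabc
Scanning for consecutive runs:
  Group 1: 'a' x 2 (positions 0-1)
  Group 2: 'b' x 1 (positions 2-2)
  Group 3: 'c' x 1 (positions 3-3)
Total groups: 3

3


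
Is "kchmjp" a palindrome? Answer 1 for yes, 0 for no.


Input: kchmjp
Reversed: pjmhck
  Compare pos 0 ('k') with pos 5 ('p'): MISMATCH
  Compare pos 1 ('c') with pos 4 ('j'): MISMATCH
  Compare pos 2 ('h') with pos 3 ('m'): MISMATCH
Result: not a palindrome

0


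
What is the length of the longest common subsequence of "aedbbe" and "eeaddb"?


LCS of "aedbbe" and "eeaddb"
DP table:
           e    e    a    d    d    b
      0    0    0    0    0    0    0
  a   0    0    0    1    1    1    1
  e   0    1    1    1    1    1    1
  d   0    1    1    1    2    2    2
  b   0    1    1    1    2    2    3
  b   0    1    1    1    2    2    3
  e   0    1    2    2    2    2    3
LCS length = dp[6][6] = 3

3


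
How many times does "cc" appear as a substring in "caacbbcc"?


Searching for "cc" in "caacbbcc"
Scanning each position:
  Position 0: "ca" => no
  Position 1: "aa" => no
  Position 2: "ac" => no
  Position 3: "cb" => no
  Position 4: "bb" => no
  Position 5: "bc" => no
  Position 6: "cc" => MATCH
Total occurrences: 1

1


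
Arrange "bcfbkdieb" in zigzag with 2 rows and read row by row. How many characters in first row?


Zigzag "bcfbkdieb" into 2 rows:
Placing characters:
  'b' => row 0
  'c' => row 1
  'f' => row 0
  'b' => row 1
  'k' => row 0
  'd' => row 1
  'i' => row 0
  'e' => row 1
  'b' => row 0
Rows:
  Row 0: "bfkib"
  Row 1: "cbde"
First row length: 5

5


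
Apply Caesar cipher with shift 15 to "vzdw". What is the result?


Caesar cipher: shift "vzdw" by 15
  'v' (pos 21) + 15 = pos 10 = 'k'
  'z' (pos 25) + 15 = pos 14 = 'o'
  'd' (pos 3) + 15 = pos 18 = 's'
  'w' (pos 22) + 15 = pos 11 = 'l'
Result: kosl

kosl


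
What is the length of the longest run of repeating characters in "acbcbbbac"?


Input: "acbcbbbac"
Scanning for longest run:
  Position 1 ('c'): new char, reset run to 1
  Position 2 ('b'): new char, reset run to 1
  Position 3 ('c'): new char, reset run to 1
  Position 4 ('b'): new char, reset run to 1
  Position 5 ('b'): continues run of 'b', length=2
  Position 6 ('b'): continues run of 'b', length=3
  Position 7 ('a'): new char, reset run to 1
  Position 8 ('c'): new char, reset run to 1
Longest run: 'b' with length 3

3


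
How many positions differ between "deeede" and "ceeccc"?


Comparing "deeede" and "ceeccc" position by position:
  Position 0: 'd' vs 'c' => DIFFER
  Position 1: 'e' vs 'e' => same
  Position 2: 'e' vs 'e' => same
  Position 3: 'e' vs 'c' => DIFFER
  Position 4: 'd' vs 'c' => DIFFER
  Position 5: 'e' vs 'c' => DIFFER
Positions that differ: 4

4


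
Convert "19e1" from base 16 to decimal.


Input: "19e1" in base 16
Positional expansion:
  Digit '1' (value 1) x 16^3 = 4096
  Digit '9' (value 9) x 16^2 = 2304
  Digit 'e' (value 14) x 16^1 = 224
  Digit '1' (value 1) x 16^0 = 1
Sum = 6625

6625


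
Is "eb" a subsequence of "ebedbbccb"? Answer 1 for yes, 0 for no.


Check if "eb" is a subsequence of "ebedbbccb"
Greedy scan:
  Position 0 ('e'): matches sub[0] = 'e'
  Position 1 ('b'): matches sub[1] = 'b'
  Position 2 ('e'): no match needed
  Position 3 ('d'): no match needed
  Position 4 ('b'): no match needed
  Position 5 ('b'): no match needed
  Position 6 ('c'): no match needed
  Position 7 ('c'): no match needed
  Position 8 ('b'): no match needed
All 2 characters matched => is a subsequence

1


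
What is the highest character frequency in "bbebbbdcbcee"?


Input: bbebbbdcbcee
Character counts:
  'b': 6
  'c': 2
  'd': 1
  'e': 3
Maximum frequency: 6

6


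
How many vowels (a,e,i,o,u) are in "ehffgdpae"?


Input: ehffgdpae
Checking each character:
  'e' at position 0: vowel (running total: 1)
  'h' at position 1: consonant
  'f' at position 2: consonant
  'f' at position 3: consonant
  'g' at position 4: consonant
  'd' at position 5: consonant
  'p' at position 6: consonant
  'a' at position 7: vowel (running total: 2)
  'e' at position 8: vowel (running total: 3)
Total vowels: 3

3


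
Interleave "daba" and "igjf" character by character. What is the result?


Interleaving "daba" and "igjf":
  Position 0: 'd' from first, 'i' from second => "di"
  Position 1: 'a' from first, 'g' from second => "ag"
  Position 2: 'b' from first, 'j' from second => "bj"
  Position 3: 'a' from first, 'f' from second => "af"
Result: diagbjaf

diagbjaf


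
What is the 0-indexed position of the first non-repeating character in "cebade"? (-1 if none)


Input: cebade
Character frequencies:
  'a': 1
  'b': 1
  'c': 1
  'd': 1
  'e': 2
Scanning left to right for freq == 1:
  Position 0 ('c'): unique! => answer = 0

0


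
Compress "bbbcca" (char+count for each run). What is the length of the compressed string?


Input: bbbcca
Runs:
  'b' x 3 => "b3"
  'c' x 2 => "c2"
  'a' x 1 => "a1"
Compressed: "b3c2a1"
Compressed length: 6

6


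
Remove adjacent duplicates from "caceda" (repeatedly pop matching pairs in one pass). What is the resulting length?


Input: caceda
Stack-based adjacent duplicate removal:
  Read 'c': push. Stack: c
  Read 'a': push. Stack: ca
  Read 'c': push. Stack: cac
  Read 'e': push. Stack: cace
  Read 'd': push. Stack: caced
  Read 'a': push. Stack: caceda
Final stack: "caceda" (length 6)

6


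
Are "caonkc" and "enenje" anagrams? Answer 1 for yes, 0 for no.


Strings: "caonkc", "enenje"
Sorted first:  acckno
Sorted second: eeejnn
Differ at position 0: 'a' vs 'e' => not anagrams

0


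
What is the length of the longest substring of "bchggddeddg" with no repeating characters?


Input: "bchggddeddg"
Sliding window (track last position of each char):
  Position 0 ('b'): window [0,0] length 1 -- new best
  Position 1 ('c'): window [0,1] length 2 -- new best
  Position 2 ('h'): window [0,2] length 3 -- new best
  Position 3 ('g'): window [0,3] length 4 -- new best
  Position 4 ('g'): repeat (last at 3), move window start to 4
  Position 4 ('g'): window [4,4] length 1
  Position 5 ('d'): window [4,5] length 2
  Position 6 ('d'): repeat (last at 5), move window start to 6
  Position 6 ('d'): window [6,6] length 1
  Position 7 ('e'): window [6,7] length 2
  Position 8 ('d'): repeat (last at 6), move window start to 7
  Position 8 ('d'): window [7,8] length 2
  Position 9 ('d'): repeat (last at 8), move window start to 9
  Position 9 ('d'): window [9,9] length 1
  Position 10 ('g'): window [9,10] length 2
Longest substring with no repeats: "bchg" with length 4

4
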